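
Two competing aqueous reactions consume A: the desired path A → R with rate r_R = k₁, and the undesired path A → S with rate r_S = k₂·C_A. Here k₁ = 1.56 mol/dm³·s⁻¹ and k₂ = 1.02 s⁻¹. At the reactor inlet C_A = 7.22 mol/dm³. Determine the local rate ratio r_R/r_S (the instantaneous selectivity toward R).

S_{R/S} = r_R/r_S = (k₁)/(k₂·C_A) = (k₁/k₂)·C_A⁻¹.
= (1.56) / (1.02×7.220) = 1.560/7.364 = 0.212.
The undesired path is higher order in A, so low C_A (CSTR or dilute feed) favours R.

0.212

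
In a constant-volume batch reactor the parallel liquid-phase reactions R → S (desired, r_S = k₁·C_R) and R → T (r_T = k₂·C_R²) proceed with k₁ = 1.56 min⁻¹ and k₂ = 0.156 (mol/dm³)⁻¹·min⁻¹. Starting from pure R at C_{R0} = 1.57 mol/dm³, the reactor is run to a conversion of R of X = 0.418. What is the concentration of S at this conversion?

0.584 mol/dm³

C_R = C_{R0}(1−X) = 0.9137 mol/dm³.
Along a PFR/batch, dC_S/dC_R = −r_S/(r_S+r_T) = −k₁/(k₁+k₂·C_R).
Integrating from C_{R0} to C_R: C_S = (1.56/0.156)·ln[(1.56+0.156·1.57)/(1.56+0.156·0.914)] = 10.00·ln(1.805/1.703) = 0.5839 mol/dm³.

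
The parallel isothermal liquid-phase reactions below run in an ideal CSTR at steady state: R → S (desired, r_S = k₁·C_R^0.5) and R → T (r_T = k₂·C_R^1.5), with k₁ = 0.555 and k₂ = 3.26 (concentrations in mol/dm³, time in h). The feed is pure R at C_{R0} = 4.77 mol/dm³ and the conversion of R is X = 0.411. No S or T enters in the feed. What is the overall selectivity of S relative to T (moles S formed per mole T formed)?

Exit C_R = C_{R0}(1−X) = 4.77×0.589 = 2.810 mol/dm³.
In a CSTR the entire volume is at exit conditions, so r_S = 0.555×2.810^0.5 = 0.9303 and r_T = 3.26×2.810^1.5 = 15.35.
Overall selectivity = C_S/C_T = r_Sτ/(r_Tτ) = r_S/r_T = 0.0606.

0.0606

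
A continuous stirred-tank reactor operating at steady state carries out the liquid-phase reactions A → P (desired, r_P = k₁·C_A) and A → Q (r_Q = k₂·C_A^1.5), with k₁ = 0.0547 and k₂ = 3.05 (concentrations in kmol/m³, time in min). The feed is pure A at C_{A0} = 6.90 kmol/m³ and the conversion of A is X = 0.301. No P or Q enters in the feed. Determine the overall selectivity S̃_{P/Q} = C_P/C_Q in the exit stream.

Exit C_A = C_{A0}(1−X) = 6.90×0.699 = 4.823 kmol/m³.
In a CSTR the entire volume is at exit conditions, so r_P = 0.0547×4.823 = 0.2638 and r_Q = 3.05×4.823^1.5 = 32.31.
Overall selectivity = C_P/C_Q = r_Pτ/(r_Qτ) = r_P/r_Q = 0.00817.

0.00817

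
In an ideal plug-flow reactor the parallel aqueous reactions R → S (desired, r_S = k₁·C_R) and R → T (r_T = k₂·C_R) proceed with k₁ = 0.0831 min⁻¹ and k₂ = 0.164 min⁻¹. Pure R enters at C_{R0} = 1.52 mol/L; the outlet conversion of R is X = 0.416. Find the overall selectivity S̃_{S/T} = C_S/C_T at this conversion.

C_R = C_{R0}(1−X) = 0.8877 mol/L.
Both paths are first order in R, so the instantaneous fraction to S is constant: dC_S/d(−C_R) = k₁/(k₁+k₂) = 0.3363.
C_S = 0.3363·(C_{R0}−C_R) = 0.3363×0.6323 = 0.213 mol/L.
C_T = (C_{R0}−C_R)−C_S = 0.4197 mol/L; S̃_{S/T} = 0.2126/0.4197 = 0.507.

0.507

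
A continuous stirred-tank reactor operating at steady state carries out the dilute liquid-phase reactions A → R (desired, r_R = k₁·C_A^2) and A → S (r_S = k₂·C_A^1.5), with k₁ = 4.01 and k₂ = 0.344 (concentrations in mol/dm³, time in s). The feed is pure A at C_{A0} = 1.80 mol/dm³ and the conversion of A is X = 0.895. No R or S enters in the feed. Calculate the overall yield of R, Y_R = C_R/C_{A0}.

0.747

Exit C_A = C_{A0}(1−X) = 1.80×0.105 = 0.1890 mol/dm³.
In a CSTR the entire volume is at exit conditions, so r_R = 4.01×0.1890^2 = 0.1432 and r_S = 0.344×0.1890^1.5 = 0.02827.
Fraction of consumed A going to R: r_R/(r_R+r_S) = 0.8352.
C_R = 0.8352·C_{A0}·X = 0.8352×1.80×0.895 = 1.35 mol/dm³; Y_R = C_R/C_{A0} = 0.747.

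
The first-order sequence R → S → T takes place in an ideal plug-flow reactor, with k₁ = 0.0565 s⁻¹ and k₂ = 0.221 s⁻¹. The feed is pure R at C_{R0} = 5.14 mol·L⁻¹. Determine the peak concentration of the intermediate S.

For a first-order series the maximum intermediate yield is C_{S,max}/C_{R0} = (k₁/k₂)^[k₂/(k₂−k₁)].
= (0.0565/0.221)^(0.221/(0.221−0.0565)) = (0.2557)^(1.343) = 0.1600.
C_{S,max} = 0.1600×5.14 = 0.823 mol·L⁻¹.

0.823 mol·L⁻¹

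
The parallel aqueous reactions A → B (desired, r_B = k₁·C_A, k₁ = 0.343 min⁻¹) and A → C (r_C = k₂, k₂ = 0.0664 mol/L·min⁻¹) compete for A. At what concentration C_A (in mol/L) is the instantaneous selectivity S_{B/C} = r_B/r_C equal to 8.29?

1.60 mol/L

S_{B/C} = (k₁/k₂)·C_A ⇒ C_A = S·k₂/k₁.
= 8.29×0.0664/0.343 = 1.60 mol/L.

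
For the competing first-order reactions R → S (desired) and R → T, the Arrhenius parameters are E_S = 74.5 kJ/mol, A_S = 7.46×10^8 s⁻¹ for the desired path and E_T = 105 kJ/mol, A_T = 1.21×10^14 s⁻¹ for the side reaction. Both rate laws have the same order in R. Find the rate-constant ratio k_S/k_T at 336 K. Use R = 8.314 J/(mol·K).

k_S/k_T = (A_S/A_T)·exp[−(E_S−E_T)/(RT)] = (A_S/A_T)·exp[(E_T−E_S)/(RT)].
(E_T−E_S)/(RT) = (105−74.5)×10³/(8.314×336) = 30500/2794 = 10.92.
k_S/k_T = (7.46×10^8/1.21×10^14)·exp(10.92) = 6.165×10^-6 × 55171 = 0.340.
Since E_S < E_T, lowering the temperature improves selectivity toward S.

0.340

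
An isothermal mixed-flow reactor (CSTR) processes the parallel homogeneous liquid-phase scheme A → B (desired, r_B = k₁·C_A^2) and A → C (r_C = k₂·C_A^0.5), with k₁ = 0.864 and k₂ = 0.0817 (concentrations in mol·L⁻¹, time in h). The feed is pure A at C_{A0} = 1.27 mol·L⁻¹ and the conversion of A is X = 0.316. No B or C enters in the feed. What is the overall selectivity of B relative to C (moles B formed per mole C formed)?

Exit C_A = C_{A0}(1−X) = 1.27×0.684 = 0.8687 mol·L⁻¹.
A CSTR operates uniformly at the exit composition, giving r_B = 0.6520 and r_C = 0.07615 (each k·C_A^n at C_A = 0.8687).
Overall selectivity = C_B/C_C = r_Bτ/(r_Cτ) = r_B/r_C = 8.56.

8.56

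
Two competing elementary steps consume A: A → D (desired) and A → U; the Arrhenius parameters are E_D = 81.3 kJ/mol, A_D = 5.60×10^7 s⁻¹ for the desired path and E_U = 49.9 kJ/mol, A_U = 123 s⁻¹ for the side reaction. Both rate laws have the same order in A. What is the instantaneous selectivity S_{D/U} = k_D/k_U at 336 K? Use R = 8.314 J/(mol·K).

5.98

Since both paths have the same order in A, the concentration cancels and S_{D/U} = k_D/k_U = (A_D/A_U)·exp[(E_U−E_D)/(RT)].
(E_U−E_D)/(RT) = (49.9−81.3)×10³/(8.314×336) = -31400/2794 = -11.24.
k_D/k_U = (5.60×10^7/123)·exp(-11.24) = 4.553×10^5 × 1.313×10^-5 = 5.98.
Since E_D > E_U, raising the temperature improves selectivity toward D.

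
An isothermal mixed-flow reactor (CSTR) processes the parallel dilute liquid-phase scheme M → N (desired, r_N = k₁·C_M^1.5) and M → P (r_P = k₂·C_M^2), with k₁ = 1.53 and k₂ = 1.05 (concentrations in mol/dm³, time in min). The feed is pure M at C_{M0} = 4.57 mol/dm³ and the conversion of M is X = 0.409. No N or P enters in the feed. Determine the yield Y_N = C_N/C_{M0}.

Exit C_M = C_{M0}(1−X) = 4.57×0.591 = 2.701 mol/dm³.
In a CSTR the entire volume is at exit conditions, so r_N = 1.53×2.701^1.5 = 6.791 and r_P = 1.05×2.701^2 = 7.659.
Fraction of consumed M going to N: r_N/(r_N+r_P) = 0.4700.
C_N = 0.4700·C_{M0}·X = 0.4700×4.57×0.409 = 0.878 mol/dm³; Y_N = C_N/C_{M0} = 0.192.

0.192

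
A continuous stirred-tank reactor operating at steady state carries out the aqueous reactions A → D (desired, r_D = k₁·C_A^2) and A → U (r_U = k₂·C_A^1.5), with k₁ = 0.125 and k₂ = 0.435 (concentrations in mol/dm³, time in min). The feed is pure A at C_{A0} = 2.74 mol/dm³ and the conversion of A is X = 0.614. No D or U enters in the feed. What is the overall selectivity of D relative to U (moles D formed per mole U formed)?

0.296

Exit C_A = C_{A0}(1−X) = 2.74×0.386 = 1.058 mol/dm³.
In a CSTR the entire volume is at exit conditions, so r_D = 0.125×1.058^2 = 0.1398 and r_U = 0.435×1.058^1.5 = 0.4731.
Overall selectivity = C_D/C_U = r_Dτ/(r_Uτ) = r_D/r_U = 0.296.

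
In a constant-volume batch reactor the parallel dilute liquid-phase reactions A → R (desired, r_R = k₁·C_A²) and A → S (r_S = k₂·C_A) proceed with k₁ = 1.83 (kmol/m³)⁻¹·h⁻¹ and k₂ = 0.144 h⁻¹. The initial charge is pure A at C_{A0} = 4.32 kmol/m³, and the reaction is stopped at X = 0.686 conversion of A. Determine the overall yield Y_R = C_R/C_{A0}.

0.666

C_A = C_{A0}(1−X) = 1.356 kmol/m³.
Along a PFR/batch, dC_S/dC_A = −r_S/(r_R+r_S) = −k₂/(k₂+k₁·C_A).
Integrating from C_{A0} to C_A: C_S = (0.144/1.83)·ln[(0.144+1.83·4.32)/(0.144+1.83·1.36)] = 0.07869·ln(8.050/2.626) = 0.08813 kmol/m³.
Then C_R = (C_{A0}−C_A) − C_S = 2.964 − 0.08813 = 2.875 kmol/m³.
Y_R = C_R/C_{A0} = 2.875/4.32 = 0.666.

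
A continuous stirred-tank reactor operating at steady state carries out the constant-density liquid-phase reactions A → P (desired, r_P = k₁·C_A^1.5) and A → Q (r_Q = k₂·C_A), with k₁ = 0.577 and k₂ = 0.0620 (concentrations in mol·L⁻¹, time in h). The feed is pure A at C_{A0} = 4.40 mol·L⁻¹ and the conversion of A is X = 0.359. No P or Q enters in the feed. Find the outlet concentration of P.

Exit C_A = C_{A0}(1−X) = 4.40×0.641 = 2.820 mol·L⁻¹.
Rates in a CSTR are evaluated at the outlet concentration: r_P = 0.577×2.820^1.5 = 2.733, r_Q = 0.0620×2.820 = 0.1749.
Fraction of consumed A going to P: r_P/(r_P+r_Q) = 0.9399.
C_P = 0.9399·C_{A0}·X = 0.9399×4.40×0.359 = 1.48 mol·L⁻¹.

1.48 mol·L⁻¹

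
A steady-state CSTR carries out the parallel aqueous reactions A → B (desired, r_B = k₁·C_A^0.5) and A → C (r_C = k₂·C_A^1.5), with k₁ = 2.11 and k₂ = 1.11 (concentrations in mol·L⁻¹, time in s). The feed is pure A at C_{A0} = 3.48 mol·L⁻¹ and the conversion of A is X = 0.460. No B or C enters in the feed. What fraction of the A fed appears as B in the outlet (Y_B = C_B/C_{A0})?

Exit C_A = C_{A0}(1−X) = 3.48×0.540 = 1.879 mol·L⁻¹.
A CSTR operates uniformly at the exit composition, giving r_B = 2.892 and r_C = 2.859 (each k·C_A^n at C_A = 1.879).
Fraction of consumed A going to B: r_B/(r_B+r_C) = 0.5029.
C_B = 0.5029·C_{A0}·X = 0.5029×3.48×0.460 = 0.805 mol·L⁻¹; Y_B = C_B/C_{A0} = 0.231.

0.231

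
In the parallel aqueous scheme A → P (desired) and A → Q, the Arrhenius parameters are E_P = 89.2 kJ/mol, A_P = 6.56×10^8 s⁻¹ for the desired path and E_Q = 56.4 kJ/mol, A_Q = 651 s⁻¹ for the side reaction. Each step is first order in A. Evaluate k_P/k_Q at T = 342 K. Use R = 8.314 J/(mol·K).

9.85

k_P/k_Q = (A_P/A_Q)·exp[−(E_P−E_Q)/(RT)] = (A_P/A_Q)·exp[(E_Q−E_P)/(RT)].
(E_Q−E_P)/(RT) = (56.4−89.2)×10³/(8.314×342) = -32800/2843 = -11.54.
k_P/k_Q = (6.56×10^8/651)·exp(-11.54) = 1.008×10^6 × 9.776×10^-6 = 9.85.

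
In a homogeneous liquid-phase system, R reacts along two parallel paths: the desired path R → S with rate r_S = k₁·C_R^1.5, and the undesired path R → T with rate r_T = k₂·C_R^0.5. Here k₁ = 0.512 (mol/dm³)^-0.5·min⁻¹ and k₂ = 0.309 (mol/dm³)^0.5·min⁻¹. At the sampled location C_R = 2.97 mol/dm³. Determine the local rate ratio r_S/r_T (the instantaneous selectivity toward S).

4.92

S_{S/T} = r_S/r_T = (k₁·C_R^1.5)/(k₂·C_R^0.5) = (k₁/k₂)·C_R.
= (0.512×2.970^1.5) / (0.309×2.970^0.5) = 2.621/0.5325 = 4.92.
Since the desired path is higher order in R, keeping C_R high (PFR or concentrated feed) favours S.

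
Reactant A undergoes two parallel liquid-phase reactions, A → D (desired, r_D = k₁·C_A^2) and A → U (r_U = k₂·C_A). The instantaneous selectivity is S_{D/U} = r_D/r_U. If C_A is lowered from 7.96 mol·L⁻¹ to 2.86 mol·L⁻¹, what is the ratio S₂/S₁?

0.359

S_{D/U} = (k₁/k₂)·C_A, so S₂/S₁ = (C_{A,2}/C_{A,1}).
= 2.86/7.96 = 0.359.
Selectivity toward D falls as C_A falls — high-concentration operation is favoured.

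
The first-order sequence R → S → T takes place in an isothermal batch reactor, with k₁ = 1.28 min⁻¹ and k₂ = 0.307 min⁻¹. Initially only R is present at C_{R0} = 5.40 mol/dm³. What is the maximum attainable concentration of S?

At the optimum, C_{S,max}/C_{R0} = (k₁/k₂)^[k₂/(k₂−k₁)].
= (1.28/0.307)^(0.307/(0.307−1.28)) = (4.169)^(-0.3155) = 0.6373.
C_{S,max} = 0.6373×5.40 = 3.44 mol/dm³.

3.44 mol/dm³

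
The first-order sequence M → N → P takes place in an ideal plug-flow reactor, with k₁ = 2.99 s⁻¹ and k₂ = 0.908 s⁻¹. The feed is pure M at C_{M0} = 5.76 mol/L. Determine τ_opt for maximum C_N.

Setting dC_N/dτ = 0 gives τ_opt = ln(k₂/k₁)/(k₂−k₁).
= ln(0.908/2.99)/(0.908−2.99) = ln(0.3037)/-2.082 = -1.192/-2.082 = 0.572 s.

0.572 s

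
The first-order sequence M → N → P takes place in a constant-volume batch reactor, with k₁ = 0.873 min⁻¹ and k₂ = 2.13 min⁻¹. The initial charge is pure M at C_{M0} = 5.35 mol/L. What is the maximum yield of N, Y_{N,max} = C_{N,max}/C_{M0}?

At the optimum, C_{N,max}/C_{M0} = (k₁/k₂)^[k₂/(k₂−k₁)].
= (0.873/2.13)^(2.13/(2.13−0.873)) = (0.4099)^(1.695) = 0.2206.

0.221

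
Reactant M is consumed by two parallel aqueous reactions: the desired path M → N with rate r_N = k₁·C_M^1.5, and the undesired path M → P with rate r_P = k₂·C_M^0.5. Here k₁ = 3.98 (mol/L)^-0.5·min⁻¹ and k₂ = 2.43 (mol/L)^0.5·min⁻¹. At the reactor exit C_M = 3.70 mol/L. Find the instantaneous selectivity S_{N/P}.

6.06

S_{N/P} = r_N/r_P = (k₁·C_M^1.5)/(k₂·C_M^0.5) = (k₁/k₂)·C_M.
= (3.98×3.700^1.5) / (2.43×3.700^0.5) = 28.33/4.674 = 6.06.
Since the desired path is higher order in M, keeping C_M high (PFR or concentrated feed) favours N.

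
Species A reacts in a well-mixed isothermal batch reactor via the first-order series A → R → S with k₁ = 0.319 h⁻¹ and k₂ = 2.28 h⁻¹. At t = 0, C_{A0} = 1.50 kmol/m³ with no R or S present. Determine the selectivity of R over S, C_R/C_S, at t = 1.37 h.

0.382

For first-order series with pure A initially, C_R(t) = k₁C_{A0}/(k₂−k₁)·(e^(−k₁t) − e^(−k₂t)).
e^(−k₁t) = e^(−0.319×1.37) = e^(−0.4370) = 0.6460; e^(−k₂t) = e^(−3.124) = 0.04400.
C_R = 0.319×1.50/(2.28−0.319) × (0.6460−0.04400) = 0.2440×0.6020 = 0.1469 kmol/m³.
C_A = C_{A0}e^(−k₁t) = 0.9689 kmol/m³, so C_S = C_{A0}−C_A−C_R = 0.3842 kmol/m³; C_R/C_S = 0.382.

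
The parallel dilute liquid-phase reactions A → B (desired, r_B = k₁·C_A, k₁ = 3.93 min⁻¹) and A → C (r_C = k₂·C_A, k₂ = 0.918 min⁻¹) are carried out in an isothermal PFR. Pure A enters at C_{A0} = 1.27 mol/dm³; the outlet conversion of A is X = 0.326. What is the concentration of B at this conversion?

0.336 mol/dm³

C_A = C_{A0}(1−X) = 0.8560 mol/dm³.
Both paths are first order in A, so the instantaneous fraction to B is constant: dC_B/d(−C_A) = k₁/(k₁+k₂) = 0.8106.
C_B = 0.8106·(C_{A0}−C_A) = 0.8106×0.4140 = 0.336 mol/dm³.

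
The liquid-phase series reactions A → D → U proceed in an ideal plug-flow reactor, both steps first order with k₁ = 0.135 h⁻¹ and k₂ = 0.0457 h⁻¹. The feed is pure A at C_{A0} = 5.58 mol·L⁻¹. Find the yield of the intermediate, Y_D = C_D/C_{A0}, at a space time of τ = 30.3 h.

0.353

The intermediate concentration in a first-order A→B→C sequence is C_D = k₁C_{A0}(e^(−k₁τ) − e^(−k₂τ))/(k₂−k₁).
e^(−k₁τ) = e^(−0.135×30.3) = e^(−4.091) = 0.01673; e^(−k₂τ) = e^(−1.385) = 0.2504.
C_D = 0.135×5.58/(0.0457−0.135) × (0.01673−0.2504) = (-8.436)×(-0.2337) = 1.971 mol·L⁻¹.
Y_D = C_D/C_{A0} = 1.971/5.58 = 0.353.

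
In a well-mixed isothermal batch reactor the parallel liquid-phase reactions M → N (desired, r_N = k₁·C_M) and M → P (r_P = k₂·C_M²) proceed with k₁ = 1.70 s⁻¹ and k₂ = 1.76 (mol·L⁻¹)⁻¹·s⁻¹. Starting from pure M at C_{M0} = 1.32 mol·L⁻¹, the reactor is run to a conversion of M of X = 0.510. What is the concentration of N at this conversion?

0.337 mol·L⁻¹

C_M = C_{M0}(1−X) = 0.6468 mol·L⁻¹.
Along a PFR/batch, dC_N/dC_M = −r_N/(r_N+r_P) = −k₁/(k₁+k₂·C_M).
Integrating from C_{M0} to C_M: C_N = (1.70/1.76)·ln[(1.70+1.76·1.32)/(1.70+1.76·0.647)] = 0.9659·ln(4.023/2.838) = 0.3370 mol·L⁻¹.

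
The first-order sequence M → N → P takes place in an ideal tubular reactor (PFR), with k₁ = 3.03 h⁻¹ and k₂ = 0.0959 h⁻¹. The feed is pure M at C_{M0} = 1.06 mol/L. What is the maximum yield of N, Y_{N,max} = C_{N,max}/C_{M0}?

At the optimum, C_{N,max}/C_{M0} = (k₁/k₂)^[k₂/(k₂−k₁)].
= (3.03/0.0959)^(0.0959/(0.0959−3.03)) = (31.60)^(-0.03268) = 0.8933.

0.893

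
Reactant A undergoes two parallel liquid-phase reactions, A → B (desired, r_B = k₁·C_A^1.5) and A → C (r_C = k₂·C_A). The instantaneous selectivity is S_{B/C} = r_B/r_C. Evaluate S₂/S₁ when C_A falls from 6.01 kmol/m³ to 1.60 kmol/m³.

S_{B/C} = (k₁/k₂)·C_A^0.5, so S₂/S₁ = (C_{A,2}/C_{A,1})^0.5.
= (1.60/6.01)^0.5 = (0.2662)^0.5 = 0.516.

0.516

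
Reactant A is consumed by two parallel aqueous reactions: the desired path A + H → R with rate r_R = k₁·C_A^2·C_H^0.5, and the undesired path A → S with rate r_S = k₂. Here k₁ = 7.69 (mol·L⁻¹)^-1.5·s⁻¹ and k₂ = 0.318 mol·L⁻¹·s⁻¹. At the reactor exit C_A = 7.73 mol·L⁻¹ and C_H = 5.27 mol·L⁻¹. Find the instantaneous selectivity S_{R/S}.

3317

S_{R/S} = r_R/r_S = (k₁·C_A^2·C_H^0.5)/(k₂) = (k₁/k₂)·C_A^2·C_H^0.5.
= (7.69×7.730^2×5.270^0.5) / (0.318) = 1055/0.3180 = 3317.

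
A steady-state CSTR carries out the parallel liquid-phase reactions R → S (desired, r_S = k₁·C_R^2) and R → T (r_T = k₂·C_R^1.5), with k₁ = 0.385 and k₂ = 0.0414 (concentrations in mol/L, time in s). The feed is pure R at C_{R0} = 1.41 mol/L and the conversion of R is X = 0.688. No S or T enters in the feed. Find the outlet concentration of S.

0.835 mol/L

Exit C_R = C_{R0}(1−X) = 1.41×0.312 = 0.4399 mol/L.
A CSTR operates uniformly at the exit composition, giving r_S = 0.07451 and r_T = 0.01208 (each k·C_R^n at C_R = 0.4399).
Fraction of consumed R going to S: r_S/(r_S+r_T) = 0.8605.
C_S = 0.8605·C_{R0}·X = 0.8605×1.41×0.688 = 0.835 mol/L.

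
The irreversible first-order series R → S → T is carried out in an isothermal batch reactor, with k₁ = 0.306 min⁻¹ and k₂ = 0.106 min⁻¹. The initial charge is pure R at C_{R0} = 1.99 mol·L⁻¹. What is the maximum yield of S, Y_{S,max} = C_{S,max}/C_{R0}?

Evaluating C_S at t_opt = ln(k₂/k₁)/(k₂−k₁) gives C_{S,max}/C_{R0} = (k₁/k₂)^[k₂/(k₂−k₁)].
= (0.306/0.106)^(0.106/(0.106−0.306)) = (2.887)^(-0.5300) = 0.5701.

0.570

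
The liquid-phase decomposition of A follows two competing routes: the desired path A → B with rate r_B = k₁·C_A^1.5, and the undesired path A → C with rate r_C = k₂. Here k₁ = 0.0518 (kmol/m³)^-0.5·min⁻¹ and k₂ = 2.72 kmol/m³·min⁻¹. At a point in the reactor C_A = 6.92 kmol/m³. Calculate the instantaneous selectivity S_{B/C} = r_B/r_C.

0.347

S_{B/C} = r_B/r_C = (k₁·C_A^1.5)/(k₂) = (k₁/k₂)·C_A^1.5.
= (0.0518×6.920^1.5) / (2.72) = 0.9430/2.720 = 0.347.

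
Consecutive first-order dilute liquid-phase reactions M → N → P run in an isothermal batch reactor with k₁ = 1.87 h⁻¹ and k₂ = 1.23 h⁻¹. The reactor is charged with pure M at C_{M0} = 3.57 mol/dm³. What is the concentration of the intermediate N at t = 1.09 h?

Solving the coupled first-order balances gives C_N(t) = [k₁/(k₂−k₁)]·C_{M0}·(e^(−k₁t) − e^(−k₂t)).
e^(−k₁t) = e^(−1.87×1.09) = e^(−2.038) = 0.1302; e^(−k₂t) = e^(−1.341) = 0.2617.
C_N = 1.87×3.57/(1.23−1.87) × (0.1302−0.2617) = (-10.43)×(-0.1314) = 1.371 mol/dm³.

1.37 mol/dm³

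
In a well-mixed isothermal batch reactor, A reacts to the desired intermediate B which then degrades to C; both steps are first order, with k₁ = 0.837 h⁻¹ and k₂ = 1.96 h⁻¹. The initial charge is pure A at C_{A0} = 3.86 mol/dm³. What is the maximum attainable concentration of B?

0.874 mol/dm³

Evaluating C_B at t_opt = ln(k₂/k₁)/(k₂−k₁) gives C_{B,max}/C_{A0} = (k₁/k₂)^[k₂/(k₂−k₁)].
= (0.837/1.96)^(1.96/(1.96−0.837)) = (0.4270)^(1.745) = 0.2265.
C_{B,max} = 0.2265×3.86 = 0.874 mol/dm³.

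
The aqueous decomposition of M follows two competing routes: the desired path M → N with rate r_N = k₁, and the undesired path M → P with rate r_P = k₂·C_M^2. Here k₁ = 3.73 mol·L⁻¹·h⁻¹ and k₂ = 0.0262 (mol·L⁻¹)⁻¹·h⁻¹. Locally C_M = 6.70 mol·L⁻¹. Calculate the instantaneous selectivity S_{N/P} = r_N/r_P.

S_{N/P} = r_N/r_P = (k₁)/(k₂·C_M^2) = (k₁/k₂)·C_M^-2.
= (3.73) / (0.0262×6.700^2) = 3.730/1.176 = 3.17.
The undesired path is higher order in M, so low C_M (CSTR or dilute feed) favours N.

3.17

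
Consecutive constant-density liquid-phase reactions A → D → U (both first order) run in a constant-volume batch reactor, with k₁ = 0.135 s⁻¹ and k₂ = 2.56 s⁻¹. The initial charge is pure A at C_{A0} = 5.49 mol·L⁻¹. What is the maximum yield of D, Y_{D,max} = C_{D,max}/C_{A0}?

0.0448

For a first-order series the maximum intermediate yield is C_{D,max}/C_{A0} = (k₁/k₂)^[k₂/(k₂−k₁)].
= (0.135/2.56)^(2.56/(2.56−0.135)) = (0.05273)^(1.056) = 0.04477.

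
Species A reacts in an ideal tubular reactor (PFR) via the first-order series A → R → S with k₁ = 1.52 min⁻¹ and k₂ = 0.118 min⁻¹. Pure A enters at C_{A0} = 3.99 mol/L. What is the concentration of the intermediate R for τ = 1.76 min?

3.22 mol/L

For first-order series with pure A initially, C_R(τ) = k₁C_{A0}/(k₂−k₁)·(e^(−k₁τ) − e^(−k₂τ)).
e^(−k₁τ) = e^(−1.52×1.76) = e^(−2.675) = 0.06889; e^(−k₂τ) = e^(−0.2077) = 0.8125.
C_R = 1.52×3.99/(0.118−1.52) × (0.06889−0.8125) = (-4.326)×(-0.7436) = 3.217 mol/L.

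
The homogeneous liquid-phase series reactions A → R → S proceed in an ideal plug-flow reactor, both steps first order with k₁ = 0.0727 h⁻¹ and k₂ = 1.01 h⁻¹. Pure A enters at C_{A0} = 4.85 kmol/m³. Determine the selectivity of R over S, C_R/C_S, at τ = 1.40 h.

1.12

The intermediate concentration in a first-order A→B→C sequence is C_R = k₁C_{A0}(e^(−k₁τ) − e^(−k₂τ))/(k₂−k₁).
e^(−k₁τ) = e^(−0.0727×1.40) = e^(−0.1018) = 0.9032; e^(−k₂τ) = e^(−1.414) = 0.2432.
C_R = 0.0727×4.85/(1.01−0.0727) × (0.9032−0.2432) = 0.3762×0.6601 = 0.2483 kmol/m³.
C_A = C_{A0}e^(−k₁τ) = 4.381 kmol/m³, so C_S = C_{A0}−C_A−C_R = 0.2210 kmol/m³; C_R/C_S = 1.12.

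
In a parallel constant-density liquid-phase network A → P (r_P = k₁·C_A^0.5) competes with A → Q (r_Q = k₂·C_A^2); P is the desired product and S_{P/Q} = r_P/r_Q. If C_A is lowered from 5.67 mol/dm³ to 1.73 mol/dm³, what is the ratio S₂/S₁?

S_{P/Q} = (k₁/k₂)·C_A^-1.5, so S₂/S₁ = (C_{A,2}/C_{A,1})^-1.5.
= (1.73/5.67)^(-1.5) = (0.3051)^(-1.5) = 5.93.
Selectivity toward P rises as C_A falls — low-concentration operation is favoured.

5.93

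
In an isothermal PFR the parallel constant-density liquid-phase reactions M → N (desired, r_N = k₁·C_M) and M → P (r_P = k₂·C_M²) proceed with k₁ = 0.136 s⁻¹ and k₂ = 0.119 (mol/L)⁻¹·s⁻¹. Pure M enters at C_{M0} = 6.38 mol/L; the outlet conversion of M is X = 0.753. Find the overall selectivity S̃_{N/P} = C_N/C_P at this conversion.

C_M = C_{M0}(1−X) = 1.576 mol/L.
Along a PFR/batch, dC_N/dC_M = −r_N/(r_N+r_P) = −k₁/(k₁+k₂·C_M).
Integrating from C_{M0} to C_M: C_N = (0.136/0.119)·ln[(0.136+0.119·6.38)/(0.136+0.119·1.58)] = 1.143·ln(0.8952/0.3235) = 1.163 mol/L.
C_P = (C_{M0}−C_M)−C_N = 3.641 mol/L; S̃_{N/P} = 1.163/3.641 = 0.319.

0.319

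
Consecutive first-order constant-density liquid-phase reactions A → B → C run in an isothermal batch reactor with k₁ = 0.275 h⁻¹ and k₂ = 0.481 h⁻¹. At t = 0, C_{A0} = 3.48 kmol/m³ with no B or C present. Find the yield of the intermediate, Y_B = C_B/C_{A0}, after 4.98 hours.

For first-order series with pure A initially, C_B(t) = k₁C_{A0}/(k₂−k₁)·(e^(−k₁t) − e^(−k₂t)).
e^(−k₁t) = e^(−0.275×4.98) = e^(−1.370) = 0.2542; e^(−k₂t) = e^(−2.395) = 0.09114.
C_B = 0.275×3.48/(0.481−0.275) × (0.2542−0.09114) = 4.646×0.1631 = 0.7577 kmol/m³.
Y_B = C_B/C_{A0} = 0.7577/3.48 = 0.218.

0.218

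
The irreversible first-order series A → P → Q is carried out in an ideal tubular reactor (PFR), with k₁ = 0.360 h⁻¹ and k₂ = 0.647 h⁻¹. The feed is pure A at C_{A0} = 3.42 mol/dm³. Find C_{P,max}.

0.912 mol/dm³

Evaluating C_P at τ_opt = ln(k₂/k₁)/(k₂−k₁) gives C_{P,max}/C_{A0} = (k₁/k₂)^[k₂/(k₂−k₁)].
= (0.360/0.647)^(0.647/(0.647−0.360)) = (0.5564)^(2.254) = 0.2667.
C_{P,max} = 0.2667×3.42 = 0.912 mol/dm³.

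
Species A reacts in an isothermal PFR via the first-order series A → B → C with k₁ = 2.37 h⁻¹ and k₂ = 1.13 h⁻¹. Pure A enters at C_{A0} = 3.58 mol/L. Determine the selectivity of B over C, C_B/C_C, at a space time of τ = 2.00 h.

0.226

Solving the coupled first-order balances gives C_B(τ) = [k₁/(k₂−k₁)]·C_{A0}·(e^(−k₁τ) − e^(−k₂τ)).
e^(−k₁τ) = e^(−2.37×2.00) = e^(−4.740) = 0.008739; e^(−k₂τ) = e^(−2.260) = 0.1044.
C_B = 2.37×3.58/(1.13−2.37) × (0.008739−0.1044) = (-6.842)×(-0.09561) = 0.6542 mol/L.
C_A = C_{A0}e^(−k₁τ) = 0.03128 mol/L, so C_C = C_{A0}−C_A−C_B = 2.894 mol/L; C_B/C_C = 0.226.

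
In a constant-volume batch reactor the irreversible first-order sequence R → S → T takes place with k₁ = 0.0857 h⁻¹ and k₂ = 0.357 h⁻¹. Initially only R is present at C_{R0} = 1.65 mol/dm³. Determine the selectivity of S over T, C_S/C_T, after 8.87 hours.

0.338

For first-order series with pure R initially, C_S(t) = k₁C_{R0}/(k₂−k₁)·(e^(−k₁t) − e^(−k₂t)).
e^(−k₁t) = e^(−0.0857×8.87) = e^(−0.7602) = 0.4676; e^(−k₂t) = e^(−3.167) = 0.04215.
C_S = 0.0857×1.65/(0.357−0.0857) × (0.4676−0.04215) = 0.5212×0.4254 = 0.2217 mol/dm³.
C_R = C_{R0}e^(−k₁t) = 0.7715 mol/dm³, so C_T = C_{R0}−C_R−C_S = 0.6567 mol/dm³; C_S/C_T = 0.338.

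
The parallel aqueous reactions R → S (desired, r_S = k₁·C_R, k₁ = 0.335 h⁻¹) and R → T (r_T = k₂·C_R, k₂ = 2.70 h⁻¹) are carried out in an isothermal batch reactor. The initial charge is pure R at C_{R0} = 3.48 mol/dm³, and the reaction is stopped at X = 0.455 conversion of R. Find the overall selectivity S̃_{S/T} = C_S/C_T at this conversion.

0.124

C_R = C_{R0}(1−X) = 1.897 mol/dm³.
Both paths are first order in R, so the instantaneous fraction to S is constant: dC_S/d(−C_R) = k₁/(k₁+k₂) = 0.1104.
C_S = 0.1104·(C_{R0}−C_R) = 0.1104×1.583 = 0.175 mol/dm³.
C_T = (C_{R0}−C_R)−C_S = 1.409 mol/dm³; S̃_{S/T} = 0.1748/1.409 = 0.124.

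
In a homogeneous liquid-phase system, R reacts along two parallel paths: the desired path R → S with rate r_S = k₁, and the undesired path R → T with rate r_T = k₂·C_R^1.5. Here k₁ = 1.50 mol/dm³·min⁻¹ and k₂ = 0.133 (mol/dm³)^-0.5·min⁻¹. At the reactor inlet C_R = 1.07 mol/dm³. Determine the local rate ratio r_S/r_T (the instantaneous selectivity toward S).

10.2

S_{S/T} = r_S/r_T = (k₁)/(k₂·C_R^1.5) = (k₁/k₂)·C_R^-1.5.
= (1.50) / (0.133×1.070^1.5) = 1.500/0.1472 = 10.2.
The undesired path is higher order in R, so low C_R (CSTR or dilute feed) favours S.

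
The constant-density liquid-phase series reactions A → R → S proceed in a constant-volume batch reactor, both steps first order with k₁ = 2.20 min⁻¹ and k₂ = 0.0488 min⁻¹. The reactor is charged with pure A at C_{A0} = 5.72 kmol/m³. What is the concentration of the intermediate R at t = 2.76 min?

For first-order series with pure A initially, C_R(t) = k₁C_{A0}/(k₂−k₁)·(e^(−k₁t) − e^(−k₂t)).
e^(−k₁t) = e^(−2.20×2.76) = e^(−6.072) = 0.002307; e^(−k₂t) = e^(−0.1347) = 0.8740.
C_R = 2.20×5.72/(0.0488−2.20) × (0.002307−0.8740) = (-5.850)×(-0.8717) = 5.099 kmol/m³.

5.10 kmol/m³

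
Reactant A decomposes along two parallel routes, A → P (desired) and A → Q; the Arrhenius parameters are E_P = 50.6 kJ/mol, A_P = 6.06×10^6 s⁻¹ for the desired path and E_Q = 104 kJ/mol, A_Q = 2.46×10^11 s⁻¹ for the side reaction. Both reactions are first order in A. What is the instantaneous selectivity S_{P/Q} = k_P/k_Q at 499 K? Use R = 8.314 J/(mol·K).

k_P/k_Q = (A_P/A_Q)·exp[−(E_P−E_Q)/(RT)] = (A_P/A_Q)·exp[(E_Q−E_P)/(RT)].
(E_Q−E_P)/(RT) = (104−50.6)×10³/(8.314×499) = 53400/4149 = 12.87.
k_P/k_Q = (6.06×10^6/2.46×10^11)·exp(12.87) = 2.463×10^-5 × 3.891×10^5 = 9.58.

9.58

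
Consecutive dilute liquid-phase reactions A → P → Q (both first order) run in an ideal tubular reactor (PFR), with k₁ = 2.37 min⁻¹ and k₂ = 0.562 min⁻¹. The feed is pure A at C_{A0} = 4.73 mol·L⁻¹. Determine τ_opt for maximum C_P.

0.796 min

The intermediate peaks when r₁ = r₂, i.e. k₁e^(−k₁τ) = k₂e^(−k₂τ), giving τ_opt = ln(k₂/k₁)/(k₂−k₁).
= ln(0.562/2.37)/(0.562−2.37) = ln(0.2371)/-1.808 = -1.439/-1.808 = 0.796 min.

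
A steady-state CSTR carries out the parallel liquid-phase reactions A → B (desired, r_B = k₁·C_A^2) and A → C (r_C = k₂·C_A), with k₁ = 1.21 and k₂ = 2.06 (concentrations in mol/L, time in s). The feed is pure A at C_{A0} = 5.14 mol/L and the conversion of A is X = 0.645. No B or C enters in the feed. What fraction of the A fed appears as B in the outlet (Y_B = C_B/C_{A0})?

Exit C_A = C_{A0}(1−X) = 5.14×0.355 = 1.825 mol/L.
In a CSTR the entire volume is at exit conditions, so r_B = 1.21×1.825^2 = 4.029 and r_C = 2.06×1.825 = 3.759.
Fraction of consumed A going to B: r_B/(r_B+r_C) = 0.5173.
C_B = 0.5173·C_{A0}·X = 0.5173×5.14×0.645 = 1.72 mol/L; Y_B = C_B/C_{A0} = 0.334.

0.334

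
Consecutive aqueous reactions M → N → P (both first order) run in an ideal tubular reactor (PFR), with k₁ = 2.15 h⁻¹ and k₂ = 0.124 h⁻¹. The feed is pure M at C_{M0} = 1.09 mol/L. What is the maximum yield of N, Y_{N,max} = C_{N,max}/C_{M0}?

Evaluating C_N at τ_opt = ln(k₂/k₁)/(k₂−k₁) gives C_{N,max}/C_{M0} = (k₁/k₂)^[k₂/(k₂−k₁)].
= (2.15/0.124)^(0.124/(0.124−2.15)) = (17.34)^(-0.06120) = 0.8398.

0.840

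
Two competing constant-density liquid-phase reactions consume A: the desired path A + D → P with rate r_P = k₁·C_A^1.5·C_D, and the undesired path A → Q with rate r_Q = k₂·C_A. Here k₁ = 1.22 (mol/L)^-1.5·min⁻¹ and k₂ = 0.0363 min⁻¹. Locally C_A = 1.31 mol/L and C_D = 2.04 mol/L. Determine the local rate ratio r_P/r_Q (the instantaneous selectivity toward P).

78.5

S_{P/Q} = r_P/r_Q = (k₁·C_A^1.5·C_D)/(k₂·C_A) = (k₁/k₂)·C_A^0.5·C_D.
= (1.22×1.310^1.5×2.040) / (0.0363×1.310) = 3.732/0.04755 = 78.5.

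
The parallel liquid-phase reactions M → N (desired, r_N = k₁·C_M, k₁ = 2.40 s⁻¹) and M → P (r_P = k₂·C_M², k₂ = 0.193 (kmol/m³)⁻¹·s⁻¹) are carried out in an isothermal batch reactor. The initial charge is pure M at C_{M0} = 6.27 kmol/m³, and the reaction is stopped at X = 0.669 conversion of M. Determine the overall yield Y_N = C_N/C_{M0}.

0.504

C_M = C_{M0}(1−X) = 2.075 kmol/m³.
Along a PFR/batch, dC_N/dC_M = −r_N/(r_N+r_P) = −k₁/(k₁+k₂·C_M).
Integrating from C_{M0} to C_M: C_N = (2.40/0.193)·ln[(2.40+0.193·6.27)/(2.40+0.193·2.08)] = 12.44·ln(3.610/2.801) = 3.158 kmol/m³.
Y_N = C_N/C_{M0} = 3.158/6.27 = 0.504.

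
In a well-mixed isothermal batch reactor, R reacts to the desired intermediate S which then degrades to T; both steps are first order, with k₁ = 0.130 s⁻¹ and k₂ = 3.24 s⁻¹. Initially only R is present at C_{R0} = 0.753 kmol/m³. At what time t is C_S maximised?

1.03 s

Setting dC_S/dt = 0 gives t_opt = ln(k₂/k₁)/(k₂−k₁).
= ln(3.24/0.130)/(3.24−0.130) = ln(24.92)/3.110 = 3.216/3.110 = 1.03 s.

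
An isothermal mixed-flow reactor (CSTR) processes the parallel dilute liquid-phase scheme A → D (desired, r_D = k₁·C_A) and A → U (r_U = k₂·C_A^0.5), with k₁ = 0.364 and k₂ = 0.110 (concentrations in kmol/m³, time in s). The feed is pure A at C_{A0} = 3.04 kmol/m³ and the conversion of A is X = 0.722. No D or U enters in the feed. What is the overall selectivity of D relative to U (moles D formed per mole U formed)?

Exit C_A = C_{A0}(1−X) = 3.04×0.278 = 0.8451 kmol/m³.
A CSTR operates uniformly at the exit composition, giving r_D = 0.3076 and r_U = 0.1011 (each k·C_A^n at C_A = 0.8451).
Overall selectivity = C_D/C_U = r_Dτ/(r_Uτ) = r_D/r_U = 3.04.

3.04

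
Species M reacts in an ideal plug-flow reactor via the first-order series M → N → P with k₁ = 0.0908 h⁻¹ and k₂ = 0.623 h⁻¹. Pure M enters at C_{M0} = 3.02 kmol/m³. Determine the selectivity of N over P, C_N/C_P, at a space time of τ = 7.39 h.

The intermediate concentration in a first-order A→B→C sequence is C_N = k₁C_{M0}(e^(−k₁τ) − e^(−k₂τ))/(k₂−k₁).
e^(−k₁τ) = e^(−0.0908×7.39) = e^(−0.6710) = 0.5112; e^(−k₂τ) = e^(−4.604) = 0.01001.
C_N = 0.0908×3.02/(0.623−0.0908) × (0.5112−0.01001) = 0.5152×0.5012 = 0.2582 kmol/m³.
C_M = C_{M0}e^(−k₁τ) = 1.544 kmol/m³, so C_P = C_{M0}−C_M−C_N = 1.218 kmol/m³; C_N/C_P = 0.212.

0.212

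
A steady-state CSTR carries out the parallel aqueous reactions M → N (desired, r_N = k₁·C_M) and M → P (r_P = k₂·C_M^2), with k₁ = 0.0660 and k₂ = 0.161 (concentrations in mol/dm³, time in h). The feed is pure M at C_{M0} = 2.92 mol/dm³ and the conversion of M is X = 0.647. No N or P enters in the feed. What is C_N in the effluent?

Exit C_M = C_{M0}(1−X) = 2.92×0.353 = 1.031 mol/dm³.
A CSTR operates uniformly at the exit composition, giving r_N = 0.06803 and r_P = 0.1711 (each k·C_M^n at C_M = 1.031).
Fraction of consumed M going to N: r_N/(r_N+r_P) = 0.2845.
C_N = 0.2845·C_{M0}·X = 0.2845×2.92×0.647 = 0.538 mol/dm³.

0.538 mol/dm³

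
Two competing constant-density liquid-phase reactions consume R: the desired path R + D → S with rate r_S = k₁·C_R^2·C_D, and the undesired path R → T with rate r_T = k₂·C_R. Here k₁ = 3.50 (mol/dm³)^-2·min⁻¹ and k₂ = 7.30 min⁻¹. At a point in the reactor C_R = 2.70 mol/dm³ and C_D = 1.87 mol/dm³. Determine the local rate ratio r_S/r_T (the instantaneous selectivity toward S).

2.42

S_{S/T} = r_S/r_T = (k₁·C_R^2·C_D)/(k₂·C_R) = (k₁/k₂)·C_R·C_D.
= (3.50×2.700^2×1.870) / (7.30×2.700) = 47.71/19.71 = 2.42.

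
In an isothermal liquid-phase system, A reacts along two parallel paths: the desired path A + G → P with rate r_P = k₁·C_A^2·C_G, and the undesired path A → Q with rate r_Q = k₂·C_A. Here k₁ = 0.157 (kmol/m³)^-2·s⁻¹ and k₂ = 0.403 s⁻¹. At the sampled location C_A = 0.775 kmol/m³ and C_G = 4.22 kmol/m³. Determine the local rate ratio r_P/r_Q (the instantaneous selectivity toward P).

S_{P/Q} = r_P/r_Q = (k₁·C_A^2·C_G)/(k₂·C_A) = (k₁/k₂)·C_A·C_G.
= (0.157×0.7750^2×4.220) / (0.403×0.7750) = 0.3979/0.3123 = 1.27.

1.27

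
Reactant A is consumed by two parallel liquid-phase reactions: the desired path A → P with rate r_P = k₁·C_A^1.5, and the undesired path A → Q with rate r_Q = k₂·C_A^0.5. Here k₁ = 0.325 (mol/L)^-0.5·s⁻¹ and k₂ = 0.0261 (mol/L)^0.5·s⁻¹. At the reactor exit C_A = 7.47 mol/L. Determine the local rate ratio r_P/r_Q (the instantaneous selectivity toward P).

93.0

S_{P/Q} = r_P/r_Q = (k₁·C_A^1.5)/(k₂·C_A^0.5) = (k₁/k₂)·C_A.
= (0.325×7.470^1.5) / (0.0261×7.470^0.5) = 6.635/0.07133 = 93.0.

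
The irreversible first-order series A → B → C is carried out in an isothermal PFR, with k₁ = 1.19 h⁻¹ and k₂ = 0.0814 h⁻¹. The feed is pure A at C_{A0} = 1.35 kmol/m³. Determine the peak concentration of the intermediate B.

1.11 kmol/m³

For a first-order series the maximum intermediate yield is C_{B,max}/C_{A0} = (k₁/k₂)^[k₂/(k₂−k₁)].
= (1.19/0.0814)^(0.0814/(0.0814−1.19)) = (14.62)^(-0.07343) = 0.8212.
C_{B,max} = 0.8212×1.35 = 1.11 kmol/m³.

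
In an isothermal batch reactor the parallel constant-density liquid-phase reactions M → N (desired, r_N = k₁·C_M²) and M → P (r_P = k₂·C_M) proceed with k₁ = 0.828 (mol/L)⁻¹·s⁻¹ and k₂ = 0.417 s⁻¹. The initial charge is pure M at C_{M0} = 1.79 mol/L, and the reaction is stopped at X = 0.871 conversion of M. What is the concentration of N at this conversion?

0.986 mol/L

C_M = C_{M0}(1−X) = 0.2309 mol/L.
Along a PFR/batch, dC_P/dC_M = −r_P/(r_N+r_P) = −k₂/(k₂+k₁·C_M).
Integrating from C_{M0} to C_M: C_P = (0.417/0.828)·ln[(0.417+0.828·1.79)/(0.417+0.828·0.231)] = 0.5036·ln(1.899/0.6082) = 0.5735 mol/L.
Then C_N = (C_{M0}−C_M) − C_P = 1.559 − 0.5735 = 0.9856 mol/L.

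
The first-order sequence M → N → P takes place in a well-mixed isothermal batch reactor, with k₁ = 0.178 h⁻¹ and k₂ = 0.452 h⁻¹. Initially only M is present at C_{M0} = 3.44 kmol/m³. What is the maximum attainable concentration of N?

0.739 kmol/m³

At the optimum, C_{N,max}/C_{M0} = (k₁/k₂)^[k₂/(k₂−k₁)].
= (0.178/0.452)^(0.452/(0.452−0.178)) = (0.3938)^(1.650) = 0.2150.
C_{N,max} = 0.2150×3.44 = 0.739 kmol/m³.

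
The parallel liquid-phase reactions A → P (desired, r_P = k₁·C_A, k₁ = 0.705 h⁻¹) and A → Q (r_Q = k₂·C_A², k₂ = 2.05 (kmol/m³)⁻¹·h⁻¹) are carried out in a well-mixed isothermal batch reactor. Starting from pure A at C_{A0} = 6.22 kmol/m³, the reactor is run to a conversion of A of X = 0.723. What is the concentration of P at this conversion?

0.397 kmol/m³

C_A = C_{A0}(1−X) = 1.723 kmol/m³.
Along a PFR/batch, dC_P/dC_A = −r_P/(r_P+r_Q) = −k₁/(k₁+k₂·C_A).
Integrating from C_{A0} to C_A: C_P = (0.705/2.05)·ln[(0.705+2.05·6.22)/(0.705+2.05·1.72)] = 0.3439·ln(13.46/4.237) = 0.3974 kmol/m³.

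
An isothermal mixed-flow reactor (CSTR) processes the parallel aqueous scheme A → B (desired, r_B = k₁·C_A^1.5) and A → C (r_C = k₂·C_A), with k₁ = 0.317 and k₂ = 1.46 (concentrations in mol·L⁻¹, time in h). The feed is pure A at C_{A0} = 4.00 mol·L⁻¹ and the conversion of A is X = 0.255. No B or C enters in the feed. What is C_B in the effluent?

Exit C_A = C_{A0}(1−X) = 4.00×0.745 = 2.980 mol·L⁻¹.
A CSTR operates uniformly at the exit composition, giving r_B = 1.631 and r_C = 4.351 (each k·C_A^n at C_A = 2.980).
Fraction of consumed A going to B: r_B/(r_B+r_C) = 0.2726.
C_B = 0.2726·C_{A0}·X = 0.2726×4.00×0.255 = 0.278 mol·L⁻¹.

0.278 mol·L⁻¹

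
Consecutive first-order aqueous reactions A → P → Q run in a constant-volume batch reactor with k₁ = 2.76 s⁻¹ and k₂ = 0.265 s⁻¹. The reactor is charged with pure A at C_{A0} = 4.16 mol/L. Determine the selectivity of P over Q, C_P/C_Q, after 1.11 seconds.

For first-order series with pure A initially, C_P(t) = k₁C_{A0}/(k₂−k₁)·(e^(−k₁t) − e^(−k₂t)).
e^(−k₁t) = e^(−2.76×1.11) = e^(−3.064) = 0.04672; e^(−k₂t) = e^(−0.2942) = 0.7452.
C_P = 2.76×4.16/(0.265−2.76) × (0.04672−0.7452) = (-4.602)×(-0.6984) = 3.214 mol/L.
C_A = C_{A0}e^(−k₁t) = 0.1944 mol/L, so C_Q = C_{A0}−C_A−C_P = 0.7515 mol/L; C_P/C_Q = 4.28.

4.28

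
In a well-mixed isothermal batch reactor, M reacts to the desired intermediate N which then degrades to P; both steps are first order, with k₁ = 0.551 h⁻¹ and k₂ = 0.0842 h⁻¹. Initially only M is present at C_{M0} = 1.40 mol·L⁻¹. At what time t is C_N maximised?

For first-order series the maximum of C_N occurs at t_opt = ln(k₂/k₁)/(k₂−k₁).
= ln(0.0842/0.551)/(0.0842−0.551) = ln(0.1528)/-0.4668 = -1.879/-0.4668 = 4.02 h.

4.02 h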